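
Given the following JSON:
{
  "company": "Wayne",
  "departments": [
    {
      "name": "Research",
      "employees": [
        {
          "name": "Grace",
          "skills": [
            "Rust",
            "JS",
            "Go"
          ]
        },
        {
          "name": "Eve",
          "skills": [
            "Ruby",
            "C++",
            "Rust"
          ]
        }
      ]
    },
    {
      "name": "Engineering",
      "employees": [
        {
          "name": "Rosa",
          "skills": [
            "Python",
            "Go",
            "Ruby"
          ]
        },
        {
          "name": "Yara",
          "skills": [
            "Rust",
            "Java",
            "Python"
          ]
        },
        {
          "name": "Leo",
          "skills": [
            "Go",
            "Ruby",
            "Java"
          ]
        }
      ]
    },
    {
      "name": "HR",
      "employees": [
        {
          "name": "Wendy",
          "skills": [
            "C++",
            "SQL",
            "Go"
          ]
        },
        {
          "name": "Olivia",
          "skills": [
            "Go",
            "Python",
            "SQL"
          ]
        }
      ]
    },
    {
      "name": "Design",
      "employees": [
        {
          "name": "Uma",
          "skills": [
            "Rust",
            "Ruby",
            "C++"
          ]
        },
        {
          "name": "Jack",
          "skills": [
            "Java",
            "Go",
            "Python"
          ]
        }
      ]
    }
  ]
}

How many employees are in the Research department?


Path: departments[0].employees
Count: 2

ANSWER: 2


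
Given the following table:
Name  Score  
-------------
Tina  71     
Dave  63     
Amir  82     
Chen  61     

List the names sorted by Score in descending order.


Sorting by Score (descending):
  Amir: 82
  Tina: 71
  Dave: 63
  Chen: 61


ANSWER: Amir, Tina, Dave, Chen


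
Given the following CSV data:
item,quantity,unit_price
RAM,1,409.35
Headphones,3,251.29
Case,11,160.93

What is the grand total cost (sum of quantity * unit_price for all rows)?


Computing row totals:
  RAM: 1 * 409.35 = 409.35
  Headphones: 3 * 251.29 = 753.87
  Case: 11 * 160.93 = 1770.23
Grand total = 409.35 + 753.87 + 1770.23 = 2933.45

ANSWER: 2933.45


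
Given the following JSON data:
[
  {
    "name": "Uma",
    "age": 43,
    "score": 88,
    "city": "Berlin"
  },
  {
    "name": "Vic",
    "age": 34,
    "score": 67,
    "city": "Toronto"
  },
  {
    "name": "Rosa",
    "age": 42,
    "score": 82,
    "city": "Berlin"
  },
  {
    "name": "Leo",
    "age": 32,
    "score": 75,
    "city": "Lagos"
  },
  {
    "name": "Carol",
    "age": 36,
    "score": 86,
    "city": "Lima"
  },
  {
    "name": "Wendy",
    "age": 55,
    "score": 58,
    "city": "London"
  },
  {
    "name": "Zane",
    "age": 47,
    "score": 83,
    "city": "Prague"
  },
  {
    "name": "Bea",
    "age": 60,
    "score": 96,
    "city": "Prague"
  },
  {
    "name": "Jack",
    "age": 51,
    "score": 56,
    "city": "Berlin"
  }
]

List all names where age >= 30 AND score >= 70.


Checking both conditions:
  Uma (age=43, score=88) -> YES
  Vic (age=34, score=67) -> no
  Rosa (age=42, score=82) -> YES
  Leo (age=32, score=75) -> YES
  Carol (age=36, score=86) -> YES
  Wendy (age=55, score=58) -> no
  Zane (age=47, score=83) -> YES
  Bea (age=60, score=96) -> YES
  Jack (age=51, score=56) -> no


ANSWER: Uma, Rosa, Leo, Carol, Zane, Bea


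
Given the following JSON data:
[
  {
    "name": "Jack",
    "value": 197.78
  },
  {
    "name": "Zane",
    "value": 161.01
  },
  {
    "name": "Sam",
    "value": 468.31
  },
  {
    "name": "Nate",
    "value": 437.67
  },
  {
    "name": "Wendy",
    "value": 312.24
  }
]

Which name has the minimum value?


Comparing values:
  Jack: 197.78
  Zane: 161.01
  Sam: 468.31
  Nate: 437.67
  Wendy: 312.24
Minimum: Zane (161.01)

ANSWER: Zane


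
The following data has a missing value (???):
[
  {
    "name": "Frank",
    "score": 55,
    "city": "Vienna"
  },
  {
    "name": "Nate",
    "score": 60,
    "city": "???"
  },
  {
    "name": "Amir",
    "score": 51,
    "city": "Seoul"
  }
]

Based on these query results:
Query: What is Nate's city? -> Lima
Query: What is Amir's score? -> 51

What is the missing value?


The missing value is Nate's city
From query: Nate's city = Lima

ANSWER: Lima


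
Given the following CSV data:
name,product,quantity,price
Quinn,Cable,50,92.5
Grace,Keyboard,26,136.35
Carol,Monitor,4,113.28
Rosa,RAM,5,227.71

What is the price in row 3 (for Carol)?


Row 3: Carol
Column 'price' = 113.28

ANSWER: 113.28


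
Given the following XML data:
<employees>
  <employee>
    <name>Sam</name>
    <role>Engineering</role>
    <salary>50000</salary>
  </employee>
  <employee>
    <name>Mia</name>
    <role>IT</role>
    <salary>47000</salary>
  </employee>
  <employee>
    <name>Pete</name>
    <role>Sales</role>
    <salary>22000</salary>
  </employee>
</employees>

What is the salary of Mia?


Searching for <employee> with <name>Mia</name>
Found at position 2
<salary>47000</salary>

ANSWER: 47000


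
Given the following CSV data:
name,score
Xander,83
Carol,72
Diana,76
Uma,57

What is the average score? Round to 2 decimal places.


Scores: 83, 72, 76, 57
Sum = 288
Count = 4
Average = 288 / 4 = 72.00

ANSWER: 72.00


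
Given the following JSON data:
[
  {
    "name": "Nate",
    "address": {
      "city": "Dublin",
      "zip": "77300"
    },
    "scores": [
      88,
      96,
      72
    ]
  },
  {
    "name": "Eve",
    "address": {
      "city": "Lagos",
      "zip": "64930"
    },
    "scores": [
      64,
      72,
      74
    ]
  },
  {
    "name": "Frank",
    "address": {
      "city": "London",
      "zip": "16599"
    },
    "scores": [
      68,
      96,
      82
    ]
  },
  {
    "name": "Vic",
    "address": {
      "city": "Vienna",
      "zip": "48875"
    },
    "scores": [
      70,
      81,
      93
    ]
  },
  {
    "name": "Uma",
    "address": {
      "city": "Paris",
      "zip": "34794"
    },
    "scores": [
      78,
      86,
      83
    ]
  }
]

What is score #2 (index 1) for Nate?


Path: records[0].scores[1]
Value: 96

ANSWER: 96


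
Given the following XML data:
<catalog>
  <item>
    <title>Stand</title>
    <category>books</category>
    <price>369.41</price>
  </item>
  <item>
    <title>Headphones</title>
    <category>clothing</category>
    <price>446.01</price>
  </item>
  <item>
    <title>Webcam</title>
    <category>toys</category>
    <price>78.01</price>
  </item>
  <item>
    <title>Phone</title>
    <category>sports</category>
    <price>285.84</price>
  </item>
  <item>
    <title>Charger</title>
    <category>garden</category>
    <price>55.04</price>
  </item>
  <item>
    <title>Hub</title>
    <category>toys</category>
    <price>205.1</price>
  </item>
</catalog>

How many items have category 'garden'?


Scanning <item> elements for <category>garden</category>:
  Item 5: Charger -> MATCH
Count: 1

ANSWER: 1


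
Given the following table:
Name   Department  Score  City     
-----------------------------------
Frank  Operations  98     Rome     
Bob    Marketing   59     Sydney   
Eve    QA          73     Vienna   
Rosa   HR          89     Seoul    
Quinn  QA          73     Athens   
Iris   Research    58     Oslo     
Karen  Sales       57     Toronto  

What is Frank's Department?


Row 1: Frank
Department = Operations

ANSWER: Operations


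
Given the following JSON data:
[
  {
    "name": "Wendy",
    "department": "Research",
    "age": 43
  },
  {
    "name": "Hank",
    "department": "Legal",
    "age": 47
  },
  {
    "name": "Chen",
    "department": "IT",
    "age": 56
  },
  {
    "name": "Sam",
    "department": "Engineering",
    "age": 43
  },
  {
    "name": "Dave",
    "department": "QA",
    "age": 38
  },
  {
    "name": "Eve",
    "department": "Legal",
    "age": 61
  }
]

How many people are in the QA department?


Scanning records for department = QA
  Record 4: Dave
Count: 1

ANSWER: 1


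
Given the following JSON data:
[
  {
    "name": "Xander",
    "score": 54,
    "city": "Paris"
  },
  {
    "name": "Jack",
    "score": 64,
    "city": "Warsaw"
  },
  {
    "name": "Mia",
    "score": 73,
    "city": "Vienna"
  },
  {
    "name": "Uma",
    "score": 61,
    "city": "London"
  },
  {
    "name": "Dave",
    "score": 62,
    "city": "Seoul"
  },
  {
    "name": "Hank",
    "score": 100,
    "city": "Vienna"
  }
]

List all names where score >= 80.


Filtering records where score >= 80:
  Xander (score=54) -> no
  Jack (score=64) -> no
  Mia (score=73) -> no
  Uma (score=61) -> no
  Dave (score=62) -> no
  Hank (score=100) -> YES


ANSWER: Hank


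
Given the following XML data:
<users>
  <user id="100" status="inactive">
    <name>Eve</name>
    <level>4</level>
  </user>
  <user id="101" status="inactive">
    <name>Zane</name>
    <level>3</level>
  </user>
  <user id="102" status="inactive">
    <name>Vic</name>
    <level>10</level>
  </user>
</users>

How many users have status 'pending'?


Counting users with status='pending':
Count: 0

ANSWER: 0


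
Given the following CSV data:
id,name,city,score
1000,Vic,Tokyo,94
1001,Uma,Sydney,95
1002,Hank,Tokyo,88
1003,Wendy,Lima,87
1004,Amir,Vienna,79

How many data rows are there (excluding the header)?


Counting rows (excluding header):
Header: id,name,city,score
Data rows: 5

ANSWER: 5


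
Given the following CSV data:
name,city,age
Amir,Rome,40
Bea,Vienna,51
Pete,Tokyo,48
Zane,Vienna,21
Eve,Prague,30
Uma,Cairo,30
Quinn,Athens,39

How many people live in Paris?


Scanning city column for 'Paris':
Total matches: 0

ANSWER: 0


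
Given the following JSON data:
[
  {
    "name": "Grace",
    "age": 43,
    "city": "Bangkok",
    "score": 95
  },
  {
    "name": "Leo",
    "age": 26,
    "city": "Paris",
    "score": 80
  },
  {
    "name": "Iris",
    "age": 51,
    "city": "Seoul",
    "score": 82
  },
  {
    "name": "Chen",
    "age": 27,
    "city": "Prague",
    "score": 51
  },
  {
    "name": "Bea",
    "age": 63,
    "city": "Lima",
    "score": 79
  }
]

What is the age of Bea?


Looking up record where name = Bea
Record index: 4
Field 'age' = 63

ANSWER: 63


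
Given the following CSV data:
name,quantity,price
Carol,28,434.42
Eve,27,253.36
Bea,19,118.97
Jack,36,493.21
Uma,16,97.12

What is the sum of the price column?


Values in 'price' column:
  Row 1: 434.42
  Row 2: 253.36
  Row 3: 118.97
  Row 4: 493.21
  Row 5: 97.12
Sum = 434.42 + 253.36 + 118.97 + 493.21 + 97.12 = 1397.08

ANSWER: 1397.08


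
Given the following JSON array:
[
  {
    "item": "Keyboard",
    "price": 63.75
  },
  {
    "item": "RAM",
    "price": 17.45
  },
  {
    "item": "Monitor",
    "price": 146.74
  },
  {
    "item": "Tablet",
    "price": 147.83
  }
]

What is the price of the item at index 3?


Array index 3 -> Tablet
price = 147.83

ANSWER: 147.83


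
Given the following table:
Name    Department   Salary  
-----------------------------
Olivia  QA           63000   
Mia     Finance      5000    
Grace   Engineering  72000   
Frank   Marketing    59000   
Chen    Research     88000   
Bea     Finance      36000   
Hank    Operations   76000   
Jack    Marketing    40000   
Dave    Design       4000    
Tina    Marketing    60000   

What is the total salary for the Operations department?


Operations department members:
  Hank: 76000
Total = 76000 = 76000

ANSWER: 76000


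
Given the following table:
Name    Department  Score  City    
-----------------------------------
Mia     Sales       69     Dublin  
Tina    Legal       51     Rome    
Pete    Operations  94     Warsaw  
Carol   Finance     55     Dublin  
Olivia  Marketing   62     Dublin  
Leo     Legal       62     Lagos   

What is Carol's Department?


Row 4: Carol
Department = Finance

ANSWER: Finance


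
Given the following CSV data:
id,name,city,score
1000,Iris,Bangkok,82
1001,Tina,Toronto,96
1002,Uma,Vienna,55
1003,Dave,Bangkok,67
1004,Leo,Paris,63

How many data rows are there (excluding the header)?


Counting rows (excluding header):
Header: id,name,city,score
Data rows: 5

ANSWER: 5


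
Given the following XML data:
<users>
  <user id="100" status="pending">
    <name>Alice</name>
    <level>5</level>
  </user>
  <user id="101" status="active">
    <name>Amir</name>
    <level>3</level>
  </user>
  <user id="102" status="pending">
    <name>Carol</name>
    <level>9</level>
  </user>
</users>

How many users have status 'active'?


Counting users with status='active':
  Amir (id=101) -> MATCH
Count: 1

ANSWER: 1


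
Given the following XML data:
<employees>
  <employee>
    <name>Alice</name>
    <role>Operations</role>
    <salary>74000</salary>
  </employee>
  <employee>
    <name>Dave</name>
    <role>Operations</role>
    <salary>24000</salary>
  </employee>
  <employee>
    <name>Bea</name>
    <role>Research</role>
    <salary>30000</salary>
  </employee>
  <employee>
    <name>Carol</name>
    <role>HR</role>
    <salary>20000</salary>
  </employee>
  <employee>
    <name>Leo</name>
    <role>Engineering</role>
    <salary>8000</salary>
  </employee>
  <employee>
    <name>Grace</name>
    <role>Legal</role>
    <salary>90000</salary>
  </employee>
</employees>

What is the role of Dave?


Searching for <employee> with <name>Dave</name>
Found at position 2
<role>Operations</role>

ANSWER: Operations


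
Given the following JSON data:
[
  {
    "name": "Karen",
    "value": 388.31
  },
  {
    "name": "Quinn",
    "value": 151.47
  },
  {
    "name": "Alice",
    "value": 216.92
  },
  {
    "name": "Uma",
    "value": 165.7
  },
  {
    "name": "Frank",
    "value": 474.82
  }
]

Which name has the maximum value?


Comparing values:
  Karen: 388.31
  Quinn: 151.47
  Alice: 216.92
  Uma: 165.7
  Frank: 474.82
Maximum: Frank (474.82)

ANSWER: Frank


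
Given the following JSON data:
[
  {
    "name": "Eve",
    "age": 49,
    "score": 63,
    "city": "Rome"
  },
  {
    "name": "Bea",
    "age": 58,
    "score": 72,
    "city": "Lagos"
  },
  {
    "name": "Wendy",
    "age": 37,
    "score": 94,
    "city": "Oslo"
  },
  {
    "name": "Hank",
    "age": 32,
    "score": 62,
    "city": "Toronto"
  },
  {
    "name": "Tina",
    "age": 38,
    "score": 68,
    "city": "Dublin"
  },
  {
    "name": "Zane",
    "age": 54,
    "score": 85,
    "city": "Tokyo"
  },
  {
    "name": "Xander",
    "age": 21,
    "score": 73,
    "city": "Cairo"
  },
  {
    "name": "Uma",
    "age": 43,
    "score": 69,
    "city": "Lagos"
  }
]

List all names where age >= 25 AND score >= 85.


Checking both conditions:
  Eve (age=49, score=63) -> no
  Bea (age=58, score=72) -> no
  Wendy (age=37, score=94) -> YES
  Hank (age=32, score=62) -> no
  Tina (age=38, score=68) -> no
  Zane (age=54, score=85) -> YES
  Xander (age=21, score=73) -> no
  Uma (age=43, score=69) -> no


ANSWER: Wendy, Zane


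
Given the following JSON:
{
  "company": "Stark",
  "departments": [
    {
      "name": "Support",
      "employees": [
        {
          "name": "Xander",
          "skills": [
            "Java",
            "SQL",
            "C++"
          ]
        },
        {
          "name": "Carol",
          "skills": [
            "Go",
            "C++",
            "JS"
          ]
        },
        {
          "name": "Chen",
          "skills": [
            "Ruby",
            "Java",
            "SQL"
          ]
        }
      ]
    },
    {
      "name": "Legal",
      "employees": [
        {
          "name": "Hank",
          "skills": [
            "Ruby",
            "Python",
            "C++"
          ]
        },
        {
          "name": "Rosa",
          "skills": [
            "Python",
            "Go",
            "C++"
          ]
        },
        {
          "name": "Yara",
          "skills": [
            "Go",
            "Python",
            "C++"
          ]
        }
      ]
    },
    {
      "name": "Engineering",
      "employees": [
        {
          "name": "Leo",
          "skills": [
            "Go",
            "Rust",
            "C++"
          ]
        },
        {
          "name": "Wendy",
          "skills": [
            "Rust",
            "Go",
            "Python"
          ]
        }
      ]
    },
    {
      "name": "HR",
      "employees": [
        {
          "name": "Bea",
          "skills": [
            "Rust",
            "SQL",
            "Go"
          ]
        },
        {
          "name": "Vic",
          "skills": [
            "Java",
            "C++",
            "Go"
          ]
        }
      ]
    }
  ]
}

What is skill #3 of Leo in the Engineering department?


Path: departments[2].employees[0].skills[2]
Value: C++

ANSWER: C++


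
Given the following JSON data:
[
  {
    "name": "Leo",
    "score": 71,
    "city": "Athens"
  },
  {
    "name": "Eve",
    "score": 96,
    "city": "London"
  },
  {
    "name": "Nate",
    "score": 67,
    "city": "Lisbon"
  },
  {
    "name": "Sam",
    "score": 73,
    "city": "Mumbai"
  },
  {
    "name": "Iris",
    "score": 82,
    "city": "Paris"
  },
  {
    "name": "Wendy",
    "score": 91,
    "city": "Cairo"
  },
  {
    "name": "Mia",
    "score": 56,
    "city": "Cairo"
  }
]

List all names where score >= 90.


Filtering records where score >= 90:
  Leo (score=71) -> no
  Eve (score=96) -> YES
  Nate (score=67) -> no
  Sam (score=73) -> no
  Iris (score=82) -> no
  Wendy (score=91) -> YES
  Mia (score=56) -> no


ANSWER: Eve, Wendy


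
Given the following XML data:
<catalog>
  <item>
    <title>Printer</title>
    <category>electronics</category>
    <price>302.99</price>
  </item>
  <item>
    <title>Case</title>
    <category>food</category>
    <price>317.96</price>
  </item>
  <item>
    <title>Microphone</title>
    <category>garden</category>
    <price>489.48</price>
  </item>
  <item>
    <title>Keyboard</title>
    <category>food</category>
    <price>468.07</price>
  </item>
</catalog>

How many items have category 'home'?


Scanning <item> elements for <category>home</category>:
Count: 0

ANSWER: 0


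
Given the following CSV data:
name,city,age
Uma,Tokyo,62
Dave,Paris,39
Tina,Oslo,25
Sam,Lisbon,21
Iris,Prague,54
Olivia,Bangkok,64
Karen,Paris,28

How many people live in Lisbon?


Scanning city column for 'Lisbon':
  Row 4: Sam -> MATCH
Total matches: 1

ANSWER: 1


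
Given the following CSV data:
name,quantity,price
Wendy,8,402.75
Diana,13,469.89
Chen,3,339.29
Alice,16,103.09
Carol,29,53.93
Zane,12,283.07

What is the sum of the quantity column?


Values in 'quantity' column:
  Row 1: 8
  Row 2: 13
  Row 3: 3
  Row 4: 16
  Row 5: 29
  Row 6: 12
Sum = 8 + 13 + 3 + 16 + 29 + 12 = 81

ANSWER: 81


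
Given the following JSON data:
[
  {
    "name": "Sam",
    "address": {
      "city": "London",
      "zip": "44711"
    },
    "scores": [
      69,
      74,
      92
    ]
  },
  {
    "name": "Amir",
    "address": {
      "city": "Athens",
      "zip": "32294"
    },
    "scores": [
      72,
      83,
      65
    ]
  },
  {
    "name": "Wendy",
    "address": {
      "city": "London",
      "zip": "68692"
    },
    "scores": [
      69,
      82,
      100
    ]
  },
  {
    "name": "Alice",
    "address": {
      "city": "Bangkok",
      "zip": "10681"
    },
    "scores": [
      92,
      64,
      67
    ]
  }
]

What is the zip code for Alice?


Path: records[3].address.zip
Value: 10681

ANSWER: 10681


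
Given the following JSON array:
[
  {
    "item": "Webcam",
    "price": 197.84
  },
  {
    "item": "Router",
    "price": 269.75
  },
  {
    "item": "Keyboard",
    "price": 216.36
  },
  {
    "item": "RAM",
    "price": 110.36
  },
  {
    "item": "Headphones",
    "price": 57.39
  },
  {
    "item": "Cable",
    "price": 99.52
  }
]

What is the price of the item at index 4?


Array index 4 -> Headphones
price = 57.39

ANSWER: 57.39


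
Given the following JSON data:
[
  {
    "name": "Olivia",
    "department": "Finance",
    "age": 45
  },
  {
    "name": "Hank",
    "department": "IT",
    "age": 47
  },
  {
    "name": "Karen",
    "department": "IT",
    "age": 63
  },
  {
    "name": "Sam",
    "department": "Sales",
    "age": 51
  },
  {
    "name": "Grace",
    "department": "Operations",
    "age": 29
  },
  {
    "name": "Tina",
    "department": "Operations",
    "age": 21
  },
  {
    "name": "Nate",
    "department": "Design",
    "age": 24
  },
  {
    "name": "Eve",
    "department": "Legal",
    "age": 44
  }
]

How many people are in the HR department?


Scanning records for department = HR
  No matches found
Count: 0

ANSWER: 0


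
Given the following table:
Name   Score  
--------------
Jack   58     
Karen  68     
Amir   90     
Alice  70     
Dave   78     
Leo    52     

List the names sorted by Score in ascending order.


Sorting by Score (ascending):
  Leo: 52
  Jack: 58
  Karen: 68
  Alice: 70
  Dave: 78
  Amir: 90


ANSWER: Leo, Jack, Karen, Alice, Dave, Amir


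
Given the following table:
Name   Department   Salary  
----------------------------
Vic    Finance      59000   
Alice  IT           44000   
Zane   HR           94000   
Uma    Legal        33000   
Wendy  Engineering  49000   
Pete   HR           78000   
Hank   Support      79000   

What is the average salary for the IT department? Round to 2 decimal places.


IT department members:
  Alice: 44000
Sum = 44000
Count = 1
Average = 44000 / 1 = 44000.00

ANSWER: 44000.00


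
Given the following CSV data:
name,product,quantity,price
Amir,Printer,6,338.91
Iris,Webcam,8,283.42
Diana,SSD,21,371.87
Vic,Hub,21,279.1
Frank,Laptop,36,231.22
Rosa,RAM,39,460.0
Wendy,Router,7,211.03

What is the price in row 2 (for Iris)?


Row 2: Iris
Column 'price' = 283.42

ANSWER: 283.42


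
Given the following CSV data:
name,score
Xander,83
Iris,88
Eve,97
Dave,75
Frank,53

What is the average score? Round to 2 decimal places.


Scores: 83, 88, 97, 75, 53
Sum = 396
Count = 5
Average = 396 / 5 = 79.20

ANSWER: 79.20


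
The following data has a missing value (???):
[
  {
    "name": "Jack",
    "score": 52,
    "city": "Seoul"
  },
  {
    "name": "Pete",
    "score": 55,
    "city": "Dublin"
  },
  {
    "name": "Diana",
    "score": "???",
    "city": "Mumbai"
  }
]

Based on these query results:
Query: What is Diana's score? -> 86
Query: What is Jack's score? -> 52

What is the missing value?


The missing value is Diana's score
From query: Diana's score = 86

ANSWER: 86


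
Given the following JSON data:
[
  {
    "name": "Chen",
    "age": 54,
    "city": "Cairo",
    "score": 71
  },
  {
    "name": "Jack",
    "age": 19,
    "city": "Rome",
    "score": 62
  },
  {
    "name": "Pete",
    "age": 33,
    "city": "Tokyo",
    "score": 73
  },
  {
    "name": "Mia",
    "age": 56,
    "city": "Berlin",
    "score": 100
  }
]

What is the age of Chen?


Looking up record where name = Chen
Record index: 0
Field 'age' = 54

ANSWER: 54


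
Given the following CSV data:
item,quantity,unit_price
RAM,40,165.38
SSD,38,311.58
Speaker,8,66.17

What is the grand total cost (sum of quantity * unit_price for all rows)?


Computing row totals:
  RAM: 40 * 165.38 = 6615.2
  SSD: 38 * 311.58 = 11840.04
  Speaker: 8 * 66.17 = 529.36
Grand total = 6615.2 + 11840.04 + 529.36 = 18984.6

ANSWER: 18984.6


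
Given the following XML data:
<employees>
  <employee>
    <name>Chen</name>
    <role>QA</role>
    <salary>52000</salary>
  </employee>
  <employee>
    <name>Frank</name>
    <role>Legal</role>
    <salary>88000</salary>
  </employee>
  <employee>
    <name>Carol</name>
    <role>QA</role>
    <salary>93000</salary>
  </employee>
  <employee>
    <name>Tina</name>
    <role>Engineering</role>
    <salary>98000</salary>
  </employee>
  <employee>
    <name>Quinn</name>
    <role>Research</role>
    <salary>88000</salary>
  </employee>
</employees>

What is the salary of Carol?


Searching for <employee> with <name>Carol</name>
Found at position 3
<salary>93000</salary>

ANSWER: 93000


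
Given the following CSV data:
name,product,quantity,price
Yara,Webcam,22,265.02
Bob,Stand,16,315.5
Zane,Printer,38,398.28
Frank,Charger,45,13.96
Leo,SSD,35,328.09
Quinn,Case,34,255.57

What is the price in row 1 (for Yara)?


Row 1: Yara
Column 'price' = 265.02

ANSWER: 265.02


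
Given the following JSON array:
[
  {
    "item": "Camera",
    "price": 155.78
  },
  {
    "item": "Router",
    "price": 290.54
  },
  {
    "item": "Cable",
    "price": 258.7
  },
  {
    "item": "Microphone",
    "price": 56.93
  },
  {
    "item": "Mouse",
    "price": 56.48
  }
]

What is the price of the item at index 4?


Array index 4 -> Mouse
price = 56.48

ANSWER: 56.48


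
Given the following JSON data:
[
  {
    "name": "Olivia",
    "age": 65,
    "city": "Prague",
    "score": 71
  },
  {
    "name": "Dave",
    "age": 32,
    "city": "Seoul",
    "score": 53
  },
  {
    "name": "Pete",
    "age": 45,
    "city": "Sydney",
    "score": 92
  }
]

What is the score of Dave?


Looking up record where name = Dave
Record index: 1
Field 'score' = 53

ANSWER: 53


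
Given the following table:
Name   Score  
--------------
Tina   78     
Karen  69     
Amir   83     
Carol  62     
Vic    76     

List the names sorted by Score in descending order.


Sorting by Score (descending):
  Amir: 83
  Tina: 78
  Vic: 76
  Karen: 69
  Carol: 62


ANSWER: Amir, Tina, Vic, Karen, Carol


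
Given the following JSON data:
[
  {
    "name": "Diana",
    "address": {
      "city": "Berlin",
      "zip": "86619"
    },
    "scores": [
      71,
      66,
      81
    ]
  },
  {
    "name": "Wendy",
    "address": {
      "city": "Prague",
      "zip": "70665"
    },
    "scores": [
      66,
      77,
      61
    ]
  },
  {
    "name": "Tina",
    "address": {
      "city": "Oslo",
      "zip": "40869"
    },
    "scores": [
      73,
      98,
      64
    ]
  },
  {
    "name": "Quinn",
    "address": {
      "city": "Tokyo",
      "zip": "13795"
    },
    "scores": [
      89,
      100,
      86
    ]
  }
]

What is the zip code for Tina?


Path: records[2].address.zip
Value: 40869

ANSWER: 40869


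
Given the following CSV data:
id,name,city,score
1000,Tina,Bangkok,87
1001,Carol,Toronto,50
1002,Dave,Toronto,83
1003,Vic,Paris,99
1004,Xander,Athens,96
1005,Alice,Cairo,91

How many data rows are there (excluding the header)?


Counting rows (excluding header):
Header: id,name,city,score
Data rows: 6

ANSWER: 6


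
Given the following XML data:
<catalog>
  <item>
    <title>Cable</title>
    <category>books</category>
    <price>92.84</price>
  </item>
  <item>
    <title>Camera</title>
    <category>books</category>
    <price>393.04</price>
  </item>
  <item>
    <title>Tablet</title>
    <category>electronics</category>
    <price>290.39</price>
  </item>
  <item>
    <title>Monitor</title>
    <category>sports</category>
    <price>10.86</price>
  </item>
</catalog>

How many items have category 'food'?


Scanning <item> elements for <category>food</category>:
Count: 0

ANSWER: 0


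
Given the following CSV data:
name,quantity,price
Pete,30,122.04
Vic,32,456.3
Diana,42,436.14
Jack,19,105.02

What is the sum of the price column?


Values in 'price' column:
  Row 1: 122.04
  Row 2: 456.3
  Row 3: 436.14
  Row 4: 105.02
Sum = 122.04 + 456.3 + 436.14 + 105.02 = 1119.5

ANSWER: 1119.5


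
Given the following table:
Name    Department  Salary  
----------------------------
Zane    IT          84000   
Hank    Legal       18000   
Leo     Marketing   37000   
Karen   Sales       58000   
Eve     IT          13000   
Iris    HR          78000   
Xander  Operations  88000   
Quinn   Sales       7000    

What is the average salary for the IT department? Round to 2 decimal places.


IT department members:
  Zane: 84000
  Eve: 13000
Sum = 97000
Count = 2
Average = 97000 / 2 = 48500.00

ANSWER: 48500.00


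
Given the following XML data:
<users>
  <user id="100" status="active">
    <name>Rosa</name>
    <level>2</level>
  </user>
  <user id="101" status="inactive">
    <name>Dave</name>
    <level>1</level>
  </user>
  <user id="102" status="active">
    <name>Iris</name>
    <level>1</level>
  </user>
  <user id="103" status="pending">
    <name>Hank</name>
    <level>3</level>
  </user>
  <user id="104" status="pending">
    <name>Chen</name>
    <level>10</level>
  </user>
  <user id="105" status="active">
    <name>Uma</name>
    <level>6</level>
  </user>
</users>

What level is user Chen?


Finding user: Chen
<level>10</level>

ANSWER: 10


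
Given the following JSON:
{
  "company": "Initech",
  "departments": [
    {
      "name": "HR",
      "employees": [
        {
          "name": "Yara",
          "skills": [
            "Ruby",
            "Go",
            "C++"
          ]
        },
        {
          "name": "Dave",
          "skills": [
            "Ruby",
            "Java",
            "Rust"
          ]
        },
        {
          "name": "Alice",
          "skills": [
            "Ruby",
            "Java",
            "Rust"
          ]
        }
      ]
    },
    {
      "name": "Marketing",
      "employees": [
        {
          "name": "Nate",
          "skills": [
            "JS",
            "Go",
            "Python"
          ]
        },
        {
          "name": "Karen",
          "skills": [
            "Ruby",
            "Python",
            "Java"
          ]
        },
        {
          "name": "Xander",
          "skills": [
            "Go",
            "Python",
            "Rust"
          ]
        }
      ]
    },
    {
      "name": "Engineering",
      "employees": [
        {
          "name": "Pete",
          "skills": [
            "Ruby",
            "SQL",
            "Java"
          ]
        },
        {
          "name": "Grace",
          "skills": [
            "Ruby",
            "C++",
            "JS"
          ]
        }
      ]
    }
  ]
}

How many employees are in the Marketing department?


Path: departments[1].employees
Count: 3

ANSWER: 3


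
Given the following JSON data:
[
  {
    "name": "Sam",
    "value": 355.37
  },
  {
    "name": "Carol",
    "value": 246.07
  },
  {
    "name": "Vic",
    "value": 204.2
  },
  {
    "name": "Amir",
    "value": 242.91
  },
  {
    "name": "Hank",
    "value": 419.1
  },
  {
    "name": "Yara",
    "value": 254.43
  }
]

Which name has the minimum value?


Comparing values:
  Sam: 355.37
  Carol: 246.07
  Vic: 204.2
  Amir: 242.91
  Hank: 419.1
  Yara: 254.43
Minimum: Vic (204.2)

ANSWER: Vic


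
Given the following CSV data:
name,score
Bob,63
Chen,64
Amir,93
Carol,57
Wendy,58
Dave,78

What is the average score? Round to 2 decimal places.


Scores: 63, 64, 93, 57, 58, 78
Sum = 413
Count = 6
Average = 413 / 6 = 68.83

ANSWER: 68.83


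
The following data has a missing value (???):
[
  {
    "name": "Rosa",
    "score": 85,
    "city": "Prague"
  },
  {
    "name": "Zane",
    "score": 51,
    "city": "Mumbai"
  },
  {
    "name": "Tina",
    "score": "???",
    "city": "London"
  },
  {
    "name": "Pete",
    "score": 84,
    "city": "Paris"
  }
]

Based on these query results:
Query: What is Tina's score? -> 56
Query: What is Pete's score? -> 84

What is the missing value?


The missing value is Tina's score
From query: Tina's score = 56

ANSWER: 56


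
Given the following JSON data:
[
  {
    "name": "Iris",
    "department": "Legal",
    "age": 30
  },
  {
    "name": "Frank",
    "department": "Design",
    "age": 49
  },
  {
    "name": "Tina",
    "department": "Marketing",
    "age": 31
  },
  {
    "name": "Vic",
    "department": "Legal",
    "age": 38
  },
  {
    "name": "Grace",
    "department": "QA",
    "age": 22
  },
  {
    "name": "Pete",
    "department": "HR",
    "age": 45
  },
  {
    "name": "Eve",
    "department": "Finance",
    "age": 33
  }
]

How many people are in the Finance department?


Scanning records for department = Finance
  Record 6: Eve
Count: 1

ANSWER: 1


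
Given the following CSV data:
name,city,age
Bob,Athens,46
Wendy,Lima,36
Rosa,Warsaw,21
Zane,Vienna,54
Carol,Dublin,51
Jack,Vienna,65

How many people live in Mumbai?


Scanning city column for 'Mumbai':
Total matches: 0

ANSWER: 0


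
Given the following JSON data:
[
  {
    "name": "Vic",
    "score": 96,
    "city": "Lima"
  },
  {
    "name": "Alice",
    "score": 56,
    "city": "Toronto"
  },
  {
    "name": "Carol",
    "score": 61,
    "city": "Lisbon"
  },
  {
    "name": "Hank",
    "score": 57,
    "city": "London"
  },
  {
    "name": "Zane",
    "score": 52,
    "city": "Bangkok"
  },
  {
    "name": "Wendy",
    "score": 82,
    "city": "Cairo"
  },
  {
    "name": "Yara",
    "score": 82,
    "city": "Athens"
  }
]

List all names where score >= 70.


Filtering records where score >= 70:
  Vic (score=96) -> YES
  Alice (score=56) -> no
  Carol (score=61) -> no
  Hank (score=57) -> no
  Zane (score=52) -> no
  Wendy (score=82) -> YES
  Yara (score=82) -> YES


ANSWER: Vic, Wendy, Yara


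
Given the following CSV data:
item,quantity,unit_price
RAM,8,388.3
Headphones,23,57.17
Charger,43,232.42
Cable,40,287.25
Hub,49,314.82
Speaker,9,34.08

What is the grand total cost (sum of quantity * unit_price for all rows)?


Computing row totals:
  RAM: 8 * 388.3 = 3106.4
  Headphones: 23 * 57.17 = 1314.91
  Charger: 43 * 232.42 = 9994.06
  Cable: 40 * 287.25 = 11490.0
  Hub: 49 * 314.82 = 15426.18
  Speaker: 9 * 34.08 = 306.72
Grand total = 3106.4 + 1314.91 + 9994.06 + 11490.0 + 15426.18 + 306.72 = 41638.27

ANSWER: 41638.27


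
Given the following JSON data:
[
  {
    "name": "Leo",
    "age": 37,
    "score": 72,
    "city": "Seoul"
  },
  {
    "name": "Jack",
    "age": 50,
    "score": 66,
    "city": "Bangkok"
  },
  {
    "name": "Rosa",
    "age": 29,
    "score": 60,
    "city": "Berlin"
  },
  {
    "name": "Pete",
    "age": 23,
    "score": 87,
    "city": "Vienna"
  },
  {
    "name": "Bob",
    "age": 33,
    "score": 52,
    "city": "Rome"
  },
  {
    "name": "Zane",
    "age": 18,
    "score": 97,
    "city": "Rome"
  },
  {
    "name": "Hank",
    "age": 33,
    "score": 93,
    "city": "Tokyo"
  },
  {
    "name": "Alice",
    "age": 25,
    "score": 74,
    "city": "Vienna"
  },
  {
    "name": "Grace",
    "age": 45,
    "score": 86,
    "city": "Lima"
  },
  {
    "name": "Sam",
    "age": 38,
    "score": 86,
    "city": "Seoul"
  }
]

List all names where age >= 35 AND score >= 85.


Checking both conditions:
  Leo (age=37, score=72) -> no
  Jack (age=50, score=66) -> no
  Rosa (age=29, score=60) -> no
  Pete (age=23, score=87) -> no
  Bob (age=33, score=52) -> no
  Zane (age=18, score=97) -> no
  Hank (age=33, score=93) -> no
  Alice (age=25, score=74) -> no
  Grace (age=45, score=86) -> YES
  Sam (age=38, score=86) -> YES


ANSWER: Grace, Sam


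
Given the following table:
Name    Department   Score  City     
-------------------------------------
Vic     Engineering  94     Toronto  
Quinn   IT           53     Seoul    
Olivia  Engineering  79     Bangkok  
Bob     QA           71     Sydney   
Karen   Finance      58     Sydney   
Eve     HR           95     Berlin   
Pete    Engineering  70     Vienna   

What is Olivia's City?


Row 3: Olivia
City = Bangkok

ANSWER: Bangkok


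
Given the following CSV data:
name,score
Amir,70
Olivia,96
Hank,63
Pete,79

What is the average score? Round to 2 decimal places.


Scores: 70, 96, 63, 79
Sum = 308
Count = 4
Average = 308 / 4 = 77.00

ANSWER: 77.00


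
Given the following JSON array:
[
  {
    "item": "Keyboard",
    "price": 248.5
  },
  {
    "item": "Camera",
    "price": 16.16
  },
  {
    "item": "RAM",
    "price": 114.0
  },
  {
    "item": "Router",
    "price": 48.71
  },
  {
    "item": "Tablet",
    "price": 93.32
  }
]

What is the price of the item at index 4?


Array index 4 -> Tablet
price = 93.32

ANSWER: 93.32


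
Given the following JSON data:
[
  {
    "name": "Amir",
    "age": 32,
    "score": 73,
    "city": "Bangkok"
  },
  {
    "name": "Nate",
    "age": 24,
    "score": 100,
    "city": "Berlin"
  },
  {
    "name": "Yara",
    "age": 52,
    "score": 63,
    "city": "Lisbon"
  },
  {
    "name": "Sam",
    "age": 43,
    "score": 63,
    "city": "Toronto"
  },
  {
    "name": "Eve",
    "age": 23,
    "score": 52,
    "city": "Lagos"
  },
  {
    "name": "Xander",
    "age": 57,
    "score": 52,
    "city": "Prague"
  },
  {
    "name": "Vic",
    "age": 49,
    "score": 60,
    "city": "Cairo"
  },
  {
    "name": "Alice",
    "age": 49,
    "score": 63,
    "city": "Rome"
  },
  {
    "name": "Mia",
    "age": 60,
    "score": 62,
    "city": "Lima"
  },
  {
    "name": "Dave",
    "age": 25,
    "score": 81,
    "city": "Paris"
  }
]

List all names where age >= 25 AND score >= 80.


Checking both conditions:
  Amir (age=32, score=73) -> no
  Nate (age=24, score=100) -> no
  Yara (age=52, score=63) -> no
  Sam (age=43, score=63) -> no
  Eve (age=23, score=52) -> no
  Xander (age=57, score=52) -> no
  Vic (age=49, score=60) -> no
  Alice (age=49, score=63) -> no
  Mia (age=60, score=62) -> no
  Dave (age=25, score=81) -> YES


ANSWER: Dave


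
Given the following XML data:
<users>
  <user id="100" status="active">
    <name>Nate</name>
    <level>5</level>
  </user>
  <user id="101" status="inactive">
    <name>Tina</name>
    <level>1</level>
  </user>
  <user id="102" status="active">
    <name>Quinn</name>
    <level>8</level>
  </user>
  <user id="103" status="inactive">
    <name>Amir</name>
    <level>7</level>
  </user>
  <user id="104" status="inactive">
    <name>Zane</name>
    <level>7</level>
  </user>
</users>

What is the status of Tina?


Finding user with name = Tina
user id="101" status="inactive"

ANSWER: inactive


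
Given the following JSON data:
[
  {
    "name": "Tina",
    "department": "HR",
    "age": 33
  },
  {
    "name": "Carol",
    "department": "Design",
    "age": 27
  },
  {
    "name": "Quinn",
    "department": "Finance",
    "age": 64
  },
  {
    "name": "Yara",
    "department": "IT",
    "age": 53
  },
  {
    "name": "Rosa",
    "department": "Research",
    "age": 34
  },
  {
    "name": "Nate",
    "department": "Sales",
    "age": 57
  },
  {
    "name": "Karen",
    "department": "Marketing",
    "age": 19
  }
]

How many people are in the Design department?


Scanning records for department = Design
  Record 1: Carol
Count: 1

ANSWER: 1


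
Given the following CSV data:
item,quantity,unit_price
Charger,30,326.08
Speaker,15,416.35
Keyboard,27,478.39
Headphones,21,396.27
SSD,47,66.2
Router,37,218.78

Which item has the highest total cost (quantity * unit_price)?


Computing row totals:
  Charger: 9782.4
  Speaker: 6245.25
  Keyboard: 12916.53
  Headphones: 8321.67
  SSD: 3111.4
  Router: 8094.86
Maximum: Keyboard (12916.53)

ANSWER: Keyboard


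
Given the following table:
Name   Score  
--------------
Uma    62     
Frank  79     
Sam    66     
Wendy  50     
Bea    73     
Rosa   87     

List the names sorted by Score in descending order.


Sorting by Score (descending):
  Rosa: 87
  Frank: 79
  Bea: 73
  Sam: 66
  Uma: 62
  Wendy: 50


ANSWER: Rosa, Frank, Bea, Sam, Uma, Wendy


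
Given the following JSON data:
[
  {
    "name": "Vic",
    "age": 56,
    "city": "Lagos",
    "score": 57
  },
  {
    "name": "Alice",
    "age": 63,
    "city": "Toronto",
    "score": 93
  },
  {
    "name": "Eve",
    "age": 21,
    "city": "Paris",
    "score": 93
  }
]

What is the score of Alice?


Looking up record where name = Alice
Record index: 1
Field 'score' = 93

ANSWER: 93


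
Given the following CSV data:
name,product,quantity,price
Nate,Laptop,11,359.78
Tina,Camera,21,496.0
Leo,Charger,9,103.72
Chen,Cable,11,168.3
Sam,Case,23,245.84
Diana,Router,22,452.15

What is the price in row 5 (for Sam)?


Row 5: Sam
Column 'price' = 245.84

ANSWER: 245.84


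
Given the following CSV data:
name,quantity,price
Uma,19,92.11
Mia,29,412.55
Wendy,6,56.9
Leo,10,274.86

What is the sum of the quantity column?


Values in 'quantity' column:
  Row 1: 19
  Row 2: 29
  Row 3: 6
  Row 4: 10
Sum = 19 + 29 + 6 + 10 = 64

ANSWER: 64
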